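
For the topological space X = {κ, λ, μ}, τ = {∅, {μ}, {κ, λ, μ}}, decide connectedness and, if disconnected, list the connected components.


(X, τ) is connected.

Find clopen sets (U ∈ τ with X ∖ U ∈ τ):
  U = ∅, X ∖ U = {κ, λ, μ} — both open, so U is clopen.
  U = {κ, λ, μ}, X ∖ U = ∅ — both open, so U is clopen.
Only trivial clopens (∅ and X) exist, so (X, τ) is connected.
Compute connected components by grouping points that agree on all clopens:
  component: {κ, λ, μ}


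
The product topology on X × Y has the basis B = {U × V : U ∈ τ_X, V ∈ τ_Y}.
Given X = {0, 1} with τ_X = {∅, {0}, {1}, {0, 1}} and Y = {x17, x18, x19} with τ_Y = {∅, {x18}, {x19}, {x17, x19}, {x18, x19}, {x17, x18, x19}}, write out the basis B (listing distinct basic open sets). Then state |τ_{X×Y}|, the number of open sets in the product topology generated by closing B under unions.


Basis B = {∅ × ∅, {0} × {x18}, {0} × {x19}, {1} × {x18}, {1} × {x19}, {0} × {x17, x19}, {0} × {x18, x19}, {0, 1} × {x18}, {0, 1} × {x19}, {1} × {x17, x19}, {1} × {x18, x19}, {0} × {x17, x18, x19}, {1} × {x17, x18, x19}, {0, 1} × {x17, x19}, {0, 1} × {x18, x19}, {0, 1} × {x17, x18, x19}}; |τ_{X×Y}| = 36.

Enumerate products U × V with U ∈ τ_X, V ∈ τ_Y (deduplicated):
  ∅ × ∅ = {} (∅)
  {0} × {x18} = {(0,x18)}
  {0} × {x19} = {(0,x19)}
  {1} × {x18} = {(1,x18)}
  {1} × {x19} = {(1,x19)}
  {0} × {x17, x19} = {(0,x17), (0,x19)}
  {0} × {x18, x19} = {(0,x18), (0,x19)}
  {0, 1} × {x18} = {(0,x18), (1,x18)}
  {0, 1} × {x19} = {(0,x19), (1,x19)}
  {1} × {x17, x19} = {(1,x17), (1,x19)}
  {1} × {x18, x19} = {(1,x18), (1,x19)}
  {0} × {x17, x18, x19} = {(0,x17), (0,x18), (0,x19)}
  {1} × {x17, x18, x19} = {(1,x17), (1,x18), (1,x19)}
  {0, 1} × {x17, x19} = {(0,x17), (0,x19), (1,x17), (1,x19)}
  {0, 1} × {x18, x19} = {(0,x18), (0,x19), (1,x18), (1,x19)}
  {0, 1} × {x17, x18, x19} = {(0,x17), (0,x18), (0,x19), (1,x17), (1,x18), (1,x19)}
These 16 distinct sets form the basis B.
Close under arbitrary unions to get τ_{X×Y}; counting gives |τ_{X×Y}| = 36.


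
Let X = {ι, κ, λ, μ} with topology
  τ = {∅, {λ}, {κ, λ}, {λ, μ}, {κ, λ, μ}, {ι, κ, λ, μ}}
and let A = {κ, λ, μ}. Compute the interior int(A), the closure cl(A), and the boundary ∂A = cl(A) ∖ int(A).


int(A) = {κ, λ, μ}, cl(A) = {ι, κ, λ, μ}, ∂A = {ι}.

Closed sets in (X, τ) are complements of opens:
  closed(X, τ) = {∅, {ι}, {ι, κ}, {ι, μ}, {ι, κ, μ}, {ι, κ, λ, μ}}.
int(A) = ⋃ {U ∈ τ : U ⊆ A}. Opens contained in A: ∅, {λ}, {κ, λ}, {λ, μ}, {κ, λ, μ}.
Taking the union of these: int(A) = {κ, λ, μ}.
cl(A) = ⋂ {C closed : A ⊆ C}. Closed sets containing A: {ι, κ, λ, μ}.
Intersecting these: cl(A) = {ι, κ, λ, μ}.
∂A = cl(A) ∖ int(A) = {ι, κ, λ, μ} ∖ {κ, λ, μ} = {ι}.


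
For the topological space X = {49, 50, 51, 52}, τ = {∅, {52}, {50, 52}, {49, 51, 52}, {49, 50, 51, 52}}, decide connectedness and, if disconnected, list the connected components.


(X, τ) is connected.

Find clopen sets (U ∈ τ with X ∖ U ∈ τ):
  U = ∅, X ∖ U = {49, 50, 51, 52} — both open, so U is clopen.
  U = {49, 50, 51, 52}, X ∖ U = ∅ — both open, so U is clopen.
Only trivial clopens (∅ and X) exist, so (X, τ) is connected.
Compute connected components by grouping points that agree on all clopens:
  component: {49, 50, 51, 52}


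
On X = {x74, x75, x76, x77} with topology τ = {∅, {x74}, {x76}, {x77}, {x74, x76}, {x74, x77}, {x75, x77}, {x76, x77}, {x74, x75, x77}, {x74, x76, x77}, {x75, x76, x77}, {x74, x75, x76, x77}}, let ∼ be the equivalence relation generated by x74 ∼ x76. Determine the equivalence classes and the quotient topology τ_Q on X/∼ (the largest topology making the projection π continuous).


X/∼ = {[x74=x76], [x75], [x77]}; |τ_Q| = 6.

Equivalence classes: [x74=x76], [x75], [x77].
Quotient map π: X → X/∼ sends x74 ↦ [x74=x76], x75 ↦ [x75], x76 ↦ [x74=x76], x77 ↦ [x77].
For each subset V ⊆ X/∼, compute π^{-1}(V) ⊆ X and check whether π^{-1}(V) ∈ τ. V is open in τ_Q iff π^{-1}(V) ∈ τ.
  V = {}: π^{-1}(V) = ∅ ∈ τ ✓.
  V = {[x74=x76]}: π^{-1}(V) = {x74, x76} ∈ τ ✓.
  V = {[x75]}: π^{-1}(V) = {x75} ∉ τ ✗.
  V = {[x74=x76], [x75]}: π^{-1}(V) = {x74, x75, x76} ∉ τ ✗.
  V = {[x77]}: π^{-1}(V) = {x77} ∈ τ ✓.
  V = {[x74=x76], [x77]}: π^{-1}(V) = {x74, x76, x77} ∈ τ ✓.
  V = {[x75], [x77]}: π^{-1}(V) = {x75, x77} ∈ τ ✓.
  V = {[x74=x76], [x75], [x77]}: π^{-1}(V) = {x74, x75, x76, x77} ∈ τ ✓.
Open sets in the quotient: τ_Q = {{}, {[x74=x76]}, {[x77]}, {[x74=x76], [x77]}, {[x75], [x77]}, {[x74=x76], [x75], [x77]}} (6 elements).


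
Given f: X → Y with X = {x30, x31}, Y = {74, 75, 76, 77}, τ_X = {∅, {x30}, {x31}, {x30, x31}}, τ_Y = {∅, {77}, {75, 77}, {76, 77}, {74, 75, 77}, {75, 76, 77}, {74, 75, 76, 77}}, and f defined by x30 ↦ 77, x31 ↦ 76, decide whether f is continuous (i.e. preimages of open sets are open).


f IS continuous.

Compute f^{-1}(U) for each U ∈ τ_Y:
  U = ∅: f^{-1}(U) = ∅ ∈ τ_X ✓.
  U = {77}: f^{-1}(U) = {x30} ∈ τ_X ✓.
  U = {75, 77}: f^{-1}(U) = {x30} ∈ τ_X ✓.
  U = {76, 77}: f^{-1}(U) = {x30, x31} ∈ τ_X ✓.
  U = {74, 75, 77}: f^{-1}(U) = {x30} ∈ τ_X ✓.
  U = {75, 76, 77}: f^{-1}(U) = {x30, x31} ∈ τ_X ✓.
  U = {74, 75, 76, 77}: f^{-1}(U) = {x30, x31} ∈ τ_X ✓.
Every preimage lies in τ_X, so f IS continuous.


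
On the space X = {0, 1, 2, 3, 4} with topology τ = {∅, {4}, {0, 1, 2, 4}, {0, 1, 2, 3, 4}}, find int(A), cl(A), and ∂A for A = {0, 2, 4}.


int(A) = {4}, cl(A) = {0, 1, 2, 3, 4}, ∂A = {0, 1, 2, 3}.

Closed sets in (X, τ) are complements of opens:
  closed(X, τ) = {∅, {3}, {0, 1, 2, 3}, {0, 1, 2, 3, 4}}.
int(A) = ⋃ {U ∈ τ : U ⊆ A}. Opens contained in A: ∅, {4}.
Taking the union of these: int(A) = {4}.
cl(A) = ⋂ {C closed : A ⊆ C}. Closed sets containing A: {0, 1, 2, 3, 4}.
Intersecting these: cl(A) = {0, 1, 2, 3, 4}.
∂A = cl(A) ∖ int(A) = {0, 1, 2, 3, 4} ∖ {4} = {0, 1, 2, 3}.


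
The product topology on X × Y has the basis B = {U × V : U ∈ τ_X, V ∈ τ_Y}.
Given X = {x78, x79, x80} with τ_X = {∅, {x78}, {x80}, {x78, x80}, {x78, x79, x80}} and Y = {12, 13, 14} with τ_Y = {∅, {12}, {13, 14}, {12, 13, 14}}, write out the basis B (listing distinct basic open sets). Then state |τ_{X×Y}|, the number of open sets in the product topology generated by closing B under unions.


Basis B = {∅ × ∅, {x78} × {12}, {x80} × {12}, {x78, x80} × {12}, {x78} × {13, 14}, {x80} × {13, 14}, {x78} × {12, 13, 14}, {x78, x79, x80} × {12}, {x80} × {12, 13, 14}, {x78, x80} × {13, 14}, {x78, x80} × {12, 13, 14}, {x78, x79, x80} × {13, 14}, {x78, x79, x80} × {12, 13, 14}}; |τ_{X×Y}| = 25.

Enumerate products U × V with U ∈ τ_X, V ∈ τ_Y (deduplicated):
  ∅ × ∅ = {} (∅)
  {x78} × {12} = {(x78,12)}
  {x80} × {12} = {(x80,12)}
  {x78, x80} × {12} = {(x78,12), (x80,12)}
  {x78} × {13, 14} = {(x78,13), (x78,14)}
  {x80} × {13, 14} = {(x80,13), (x80,14)}
  {x78} × {12, 13, 14} = {(x78,12), (x78,13), (x78,14)}
  {x78, x79, x80} × {12} = {(x78,12), (x79,12), (x80,12)}
  {x80} × {12, 13, 14} = {(x80,12), (x80,13), (x80,14)}
  {x78, x80} × {13, 14} = {(x78,13), (x78,14), (x80,13), (x80,14)}
  {x78, x80} × {12, 13, 14} = {(x78,12), (x78,13), (x78,14), (x80,12), (x80,13), (x80,14)}
  {x78, x79, x80} × {13, 14} = {(x78,13), (x78,14), (x79,13), (x79,14), (x80,13), (x80,14)}
  {x78, x79, x80} × {12, 13, 14} = {(x78,12), (x78,13), (x78,14), (x79,12), (x79,13), (x79,14), (x80,12), (x80,13), (x80,14)}
These 13 distinct sets form the basis B.
Close under arbitrary unions to get τ_{X×Y}; counting gives |τ_{X×Y}| = 25.


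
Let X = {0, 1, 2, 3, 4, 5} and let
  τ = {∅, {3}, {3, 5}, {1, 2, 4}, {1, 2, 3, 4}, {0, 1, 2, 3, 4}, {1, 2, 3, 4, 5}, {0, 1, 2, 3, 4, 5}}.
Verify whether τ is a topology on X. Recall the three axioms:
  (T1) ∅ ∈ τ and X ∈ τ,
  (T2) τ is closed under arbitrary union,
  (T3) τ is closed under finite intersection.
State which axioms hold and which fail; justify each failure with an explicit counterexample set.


τ IS a topology on X.

Axiom (T1): ∅ ∈ τ? Yes; X ∈ τ? Yes.
Axiom (T2/T3): check pairwise unions and intersections of members of τ.
All pairwise intersections and unions checked — each lies in τ. Therefore τ satisfies (T1), (T2), (T3): it IS a topology on X.


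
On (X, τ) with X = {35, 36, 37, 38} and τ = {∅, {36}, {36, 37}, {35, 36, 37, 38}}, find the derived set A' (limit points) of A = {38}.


A' = {35}

For each x ∈ X, list the open sets U ∈ τ with x ∈ U, then check whether U ∩ (A ∖ {x}) ≠ ∅ for every such U.
  x = 35: opens ∋ x are {35, 36, 37, 38}; each meets A ∖ {35}, so x IS a limit point.
  x = 36: open {36} ∋ x has {36} ∩ (A ∖ {36}) = ∅, so x is NOT a limit point.
  x = 37: open {36, 37} ∋ x has {36, 37} ∩ (A ∖ {37}) = ∅, so x is NOT a limit point.
  x = 38: open {35, 36, 37, 38} ∋ x has {35, 36, 37, 38} ∩ (A ∖ {38}) = ∅, so x is NOT a limit point.
Collecting: A' = {35}.


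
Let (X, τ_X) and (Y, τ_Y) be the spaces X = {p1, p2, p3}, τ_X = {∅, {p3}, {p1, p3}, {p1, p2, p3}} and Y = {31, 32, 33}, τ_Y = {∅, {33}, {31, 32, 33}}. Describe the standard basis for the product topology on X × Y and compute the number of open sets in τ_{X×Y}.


Basis B = {∅ × ∅, {p3} × {33}, {p1, p3} × {33}, {p1, p2, p3} × {33}, {p3} × {31, 32, 33}, {p1, p3} × {31, 32, 33}, {p1, p2, p3} × {31, 32, 33}}; |τ_{X×Y}| = 10.

Enumerate products U × V with U ∈ τ_X, V ∈ τ_Y (deduplicated):
  ∅ × ∅ = {} (∅)
  {p3} × {33} = {(p3,33)}
  {p1, p3} × {33} = {(p1,33), (p3,33)}
  {p1, p2, p3} × {33} = {(p1,33), (p2,33), (p3,33)}
  {p3} × {31, 32, 33} = {(p3,31), (p3,32), (p3,33)}
  {p1, p3} × {31, 32, 33} = {(p1,31), (p1,32), (p1,33), (p3,31), (p3,32), (p3,33)}
  {p1, p2, p3} × {31, 32, 33} = {(p1,31), (p1,32), (p1,33), (p2,31), (p2,32), (p2,33), (p3,31), (p3,32), (p3,33)}
These 7 distinct sets form the basis B.
Close under arbitrary unions to get τ_{X×Y}; counting gives |τ_{X×Y}| = 10.


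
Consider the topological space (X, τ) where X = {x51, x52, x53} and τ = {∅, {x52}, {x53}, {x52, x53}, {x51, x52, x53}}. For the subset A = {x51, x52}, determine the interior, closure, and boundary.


int(A) = {x52}, cl(A) = {x51, x52}, ∂A = {x51}.

Closed sets in (X, τ) are complements of opens:
  closed(X, τ) = {∅, {x51}, {x51, x52}, {x51, x53}, {x51, x52, x53}}.
int(A) = ⋃ {U ∈ τ : U ⊆ A}. Opens contained in A: ∅, {x52}.
Taking the union of these: int(A) = {x52}.
cl(A) = ⋂ {C closed : A ⊆ C}. Closed sets containing A: {x51, x52}, {x51, x52, x53}.
Intersecting these: cl(A) = {x51, x52}.
∂A = cl(A) ∖ int(A) = {x51, x52} ∖ {x52} = {x51}.


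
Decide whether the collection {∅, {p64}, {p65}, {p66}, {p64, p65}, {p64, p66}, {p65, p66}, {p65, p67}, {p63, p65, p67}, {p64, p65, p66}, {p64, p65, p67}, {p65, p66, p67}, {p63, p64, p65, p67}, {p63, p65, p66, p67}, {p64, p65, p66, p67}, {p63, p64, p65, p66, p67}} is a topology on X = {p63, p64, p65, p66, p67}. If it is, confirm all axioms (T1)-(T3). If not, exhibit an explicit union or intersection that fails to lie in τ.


τ IS a topology on X.

Axiom (T1): ∅ ∈ τ? Yes; X ∈ τ? Yes.
Axiom (T2/T3): check pairwise unions and intersections of members of τ.
All pairwise intersections and unions checked — each lies in τ. Therefore τ satisfies (T1), (T2), (T3): it IS a topology on X.


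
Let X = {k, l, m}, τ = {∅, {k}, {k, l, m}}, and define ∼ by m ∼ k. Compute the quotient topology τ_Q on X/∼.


X/∼ = {[k=m], [l]}; |τ_Q| = 2.

Equivalence classes: [k=m], [l].
Quotient map π: X → X/∼ sends k ↦ [k=m], l ↦ [l], m ↦ [k=m].
For each subset V ⊆ X/∼, compute π^{-1}(V) ⊆ X and check whether π^{-1}(V) ∈ τ. V is open in τ_Q iff π^{-1}(V) ∈ τ.
  V = {}: π^{-1}(V) = ∅ ∈ τ ✓.
  V = {[k=m]}: π^{-1}(V) = {k, m} ∉ τ ✗.
  V = {[l]}: π^{-1}(V) = {l} ∉ τ ✗.
  V = {[k=m], [l]}: π^{-1}(V) = {k, l, m} ∈ τ ✓.
Open sets in the quotient: τ_Q = {{}, {[k=m], [l]}} (2 elements).


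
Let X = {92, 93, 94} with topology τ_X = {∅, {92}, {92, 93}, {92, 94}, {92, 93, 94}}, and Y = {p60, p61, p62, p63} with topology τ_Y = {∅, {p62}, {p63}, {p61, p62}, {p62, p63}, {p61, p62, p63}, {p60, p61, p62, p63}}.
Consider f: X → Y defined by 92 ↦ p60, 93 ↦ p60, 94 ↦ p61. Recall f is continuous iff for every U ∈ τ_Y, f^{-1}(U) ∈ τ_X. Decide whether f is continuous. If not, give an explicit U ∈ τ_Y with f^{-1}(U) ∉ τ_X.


f is NOT continuous.

Compute f^{-1}(U) for each U ∈ τ_Y:
  U = ∅: f^{-1}(U) = ∅ ∈ τ_X ✓.
  U = {p62}: f^{-1}(U) = ∅ ∈ τ_X ✓.
  U = {p63}: f^{-1}(U) = ∅ ∈ τ_X ✓.
  U = {p61, p62}: f^{-1}(U) = {94} ∉ τ_X ✗.
  U = {p62, p63}: f^{-1}(U) = ∅ ∈ τ_X ✓.
  U = {p61, p62, p63}: f^{-1}(U) = {94} ∉ τ_X ✗.
  U = {p60, p61, p62, p63}: f^{-1}(U) = {92, 93, 94} ∈ τ_X ✓.
Found U = {p61, p62} with f^{-1}(U) = {94} not in τ_X. Therefore f is NOT continuous.


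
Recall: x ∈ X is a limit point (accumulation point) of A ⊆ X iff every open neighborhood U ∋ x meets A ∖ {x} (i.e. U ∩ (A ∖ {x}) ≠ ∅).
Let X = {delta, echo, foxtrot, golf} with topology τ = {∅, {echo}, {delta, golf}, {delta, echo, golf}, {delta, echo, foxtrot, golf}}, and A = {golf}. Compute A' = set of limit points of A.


A' = {delta, foxtrot}

For each x ∈ X, list the open sets U ∈ τ with x ∈ U, then check whether U ∩ (A ∖ {x}) ≠ ∅ for every such U.
  x = delta: opens ∋ x are {delta, golf}, {delta, echo, golf}, {delta, echo, foxtrot, golf}; each meets A ∖ {delta}, so x IS a limit point.
  x = echo: open {echo} ∋ x has {echo} ∩ (A ∖ {echo}) = ∅, so x is NOT a limit point.
  x = foxtrot: opens ∋ x are {delta, echo, foxtrot, golf}; each meets A ∖ {foxtrot}, so x IS a limit point.
  x = golf: open {delta, golf} ∋ x has {delta, golf} ∩ (A ∖ {golf}) = ∅, so x is NOT a limit point.
Collecting: A' = {delta, foxtrot}.


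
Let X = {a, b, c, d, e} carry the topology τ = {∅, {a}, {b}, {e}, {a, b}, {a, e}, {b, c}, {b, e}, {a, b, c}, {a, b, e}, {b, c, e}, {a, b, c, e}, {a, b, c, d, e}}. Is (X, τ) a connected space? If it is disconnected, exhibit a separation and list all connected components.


(X, τ) is connected.

Find clopen sets (U ∈ τ with X ∖ U ∈ τ):
  U = ∅, X ∖ U = {a, b, c, d, e} — both open, so U is clopen.
  U = {a, b, c, d, e}, X ∖ U = ∅ — both open, so U is clopen.
Only trivial clopens (∅ and X) exist, so (X, τ) is connected.
Compute connected components by grouping points that agree on all clopens:
  component: {a, b, c, d, e}


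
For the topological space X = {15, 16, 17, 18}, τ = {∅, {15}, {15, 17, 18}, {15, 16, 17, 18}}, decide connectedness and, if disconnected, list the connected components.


(X, τ) is connected.

Find clopen sets (U ∈ τ with X ∖ U ∈ τ):
  U = ∅, X ∖ U = {15, 16, 17, 18} — both open, so U is clopen.
  U = {15, 16, 17, 18}, X ∖ U = ∅ — both open, so U is clopen.
Only trivial clopens (∅ and X) exist, so (X, τ) is connected.
Compute connected components by grouping points that agree on all clopens:
  component: {15, 16, 17, 18}


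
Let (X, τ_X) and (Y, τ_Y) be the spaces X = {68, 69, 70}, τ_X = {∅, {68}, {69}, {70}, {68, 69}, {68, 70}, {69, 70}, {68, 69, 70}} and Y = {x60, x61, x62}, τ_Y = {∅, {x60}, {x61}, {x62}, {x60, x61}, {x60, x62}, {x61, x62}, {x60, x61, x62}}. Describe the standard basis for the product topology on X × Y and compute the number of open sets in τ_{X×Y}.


Basis B = {∅ × ∅, {68} × {x60}, {68} × {x61}, {68} × {x62}, {69} × {x60}, {69} × {x61}, {69} × {x62}, {70} × {x60}, {70} × {x61}, {70} × {x62}, {68} × {x60, x61}, {68} × {x60, x62}, {68, 69} × {x60}, {68, 70} × {x60}, {68} × {x61, x62}, {68, 69} × {x61}, {68, 70} × {x61}, {68, 69} × {x62}, {68, 70} × {x62}, {69} × {x60, x61}, {69} × {x60, x62}, {69, 70} × {x60}, {69} × {x61, x62}, {69, 70} × {x61}, {69, 70} × {x62}, {70} × {x60, x61}, {70} × {x60, x62}, {70} × {x61, x62}, {68} × {x60, x61, x62}, {68, 69, 70} × {x60}, {68, 69, 70} × {x61}, {68, 69, 70} × {x62}, {69} × {x60, x61, x62}, {70} × {x60, x61, x62}, {68, 69} × {x60, x61}, {68, 70} × {x60, x61}, {68, 69} × {x60, x62}, {68, 70} × {x60, x62}, {68, 69} × {x61, x62}, {68, 70} × {x61, x62}, {69, 70} × {x60, x61}, {69, 70} × {x60, x62}, {69, 70} × {x61, x62}, {68, 69} × {x60, x61, x62}, {68, 70} × {x60, x61, x62}, {68, 69, 70} × {x60, x61}, {68, 69, 70} × {x60, x62}, {68, 69, 70} × {x61, x62}, {69, 70} × {x60, x61, x62}, {68, 69, 70} × {x60, x61, x62}}; |τ_{X×Y}| = 512.

Enumerate products U × V with U ∈ τ_X, V ∈ τ_Y (deduplicated):
  ∅ × ∅ = {} (∅)
  {68} × {x60} = {(68,x60)}
  {68} × {x61} = {(68,x61)}
  {68} × {x62} = {(68,x62)}
  {69} × {x60} = {(69,x60)}
  {69} × {x61} = {(69,x61)}
  {69} × {x62} = {(69,x62)}
  {70} × {x60} = {(70,x60)}
  {70} × {x61} = {(70,x61)}
  {70} × {x62} = {(70,x62)}
  {68} × {x60, x61} = {(68,x60), (68,x61)}
  {68} × {x60, x62} = {(68,x60), (68,x62)}
  {68, 69} × {x60} = {(68,x60), (69,x60)}
  {68, 70} × {x60} = {(68,x60), (70,x60)}
  {68} × {x61, x62} = {(68,x61), (68,x62)}
  {68, 69} × {x61} = {(68,x61), (69,x61)}
  {68, 70} × {x61} = {(68,x61), (70,x61)}
  {68, 69} × {x62} = {(68,x62), (69,x62)}
  {68, 70} × {x62} = {(68,x62), (70,x62)}
  {69} × {x60, x61} = {(69,x60), (69,x61)}
  {69} × {x60, x62} = {(69,x60), (69,x62)}
  {69, 70} × {x60} = {(69,x60), (70,x60)}
  {69} × {x61, x62} = {(69,x61), (69,x62)}
  {69, 70} × {x61} = {(69,x61), (70,x61)}
  {69, 70} × {x62} = {(69,x62), (70,x62)}
  {70} × {x60, x61} = {(70,x60), (70,x61)}
  {70} × {x60, x62} = {(70,x60), (70,x62)}
  {70} × {x61, x62} = {(70,x61), (70,x62)}
  {68} × {x60, x61, x62} = {(68,x60), (68,x61), (68,x62)}
  {68, 69, 70} × {x60} = {(68,x60), (69,x60), (70,x60)}
  {68, 69, 70} × {x61} = {(68,x61), (69,x61), (70,x61)}
  {68, 69, 70} × {x62} = {(68,x62), (69,x62), (70,x62)}
  {69} × {x60, x61, x62} = {(69,x60), (69,x61), (69,x62)}
  {70} × {x60, x61, x62} = {(70,x60), (70,x61), (70,x62)}
  {68, 69} × {x60, x61} = {(68,x60), (68,x61), (69,x60), (69,x61)}
  {68, 70} × {x60, x61} = {(68,x60), (68,x61), (70,x60), (70,x61)}
  {68, 69} × {x60, x62} = {(68,x60), (68,x62), (69,x60), (69,x62)}
  {68, 70} × {x60, x62} = {(68,x60), (68,x62), (70,x60), (70,x62)}
  {68, 69} × {x61, x62} = {(68,x61), (68,x62), (69,x61), (69,x62)}
  {68, 70} × {x61, x62} = {(68,x61), (68,x62), (70,x61), (70,x62)}
  {69, 70} × {x60, x61} = {(69,x60), (69,x61), (70,x60), (70,x61)}
  {69, 70} × {x60, x62} = {(69,x60), (69,x62), (70,x60), (70,x62)}
  {69, 70} × {x61, x62} = {(69,x61), (69,x62), (70,x61), (70,x62)}
  {68, 69} × {x60, x61, x62} = {(68,x60), (68,x61), (68,x62), (69,x60), (69,x61), (69,x62)}
  {68, 70} × {x60, x61, x62} = {(68,x60), (68,x61), (68,x62), (70,x60), (70,x61), (70,x62)}
  {68, 69, 70} × {x60, x61} = {(68,x60), (68,x61), (69,x60), (69,x61), (70,x60), (70,x61)}
  {68, 69, 70} × {x60, x62} = {(68,x60), (68,x62), (69,x60), (69,x62), (70,x60), (70,x62)}
  {68, 69, 70} × {x61, x62} = {(68,x61), (68,x62), (69,x61), (69,x62), (70,x61), (70,x62)}
  {69, 70} × {x60, x61, x62} = {(69,x60), (69,x61), (69,x62), (70,x60), (70,x61), (70,x62)}
  {68, 69, 70} × {x60, x61, x62} = {(68,x60), (68,x61), (68,x62), (69,x60), (69,x61), (69,x62), (70,x60), (70,x61), (70,x62)}
These 50 distinct sets form the basis B.
Close under arbitrary unions to get τ_{X×Y}; counting gives |τ_{X×Y}| = 512.


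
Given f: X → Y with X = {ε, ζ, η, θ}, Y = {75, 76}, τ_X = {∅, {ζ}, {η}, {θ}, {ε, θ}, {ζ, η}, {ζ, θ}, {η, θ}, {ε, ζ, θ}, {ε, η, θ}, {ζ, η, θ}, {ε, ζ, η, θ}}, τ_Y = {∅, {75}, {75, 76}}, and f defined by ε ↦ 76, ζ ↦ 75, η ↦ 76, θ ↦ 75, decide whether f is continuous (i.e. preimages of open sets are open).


f IS continuous.

Compute f^{-1}(U) for each U ∈ τ_Y:
  U = ∅: f^{-1}(U) = ∅ ∈ τ_X ✓.
  U = {75}: f^{-1}(U) = {ζ, θ} ∈ τ_X ✓.
  U = {75, 76}: f^{-1}(U) = {ε, ζ, η, θ} ∈ τ_X ✓.
Every preimage lies in τ_X, so f IS continuous.


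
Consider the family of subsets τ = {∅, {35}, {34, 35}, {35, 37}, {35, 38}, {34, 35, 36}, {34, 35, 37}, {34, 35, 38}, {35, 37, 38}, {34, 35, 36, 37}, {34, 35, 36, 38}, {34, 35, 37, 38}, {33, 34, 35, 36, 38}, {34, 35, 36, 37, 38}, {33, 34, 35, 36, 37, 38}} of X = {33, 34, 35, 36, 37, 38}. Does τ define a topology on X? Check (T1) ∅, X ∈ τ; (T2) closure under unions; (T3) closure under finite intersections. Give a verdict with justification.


τ IS a topology on X.

Axiom (T1): ∅ ∈ τ? Yes; X ∈ τ? Yes.
Axiom (T2/T3): check pairwise unions and intersections of members of τ.
All pairwise intersections and unions checked — each lies in τ. Therefore τ satisfies (T1), (T2), (T3): it IS a topology on X.


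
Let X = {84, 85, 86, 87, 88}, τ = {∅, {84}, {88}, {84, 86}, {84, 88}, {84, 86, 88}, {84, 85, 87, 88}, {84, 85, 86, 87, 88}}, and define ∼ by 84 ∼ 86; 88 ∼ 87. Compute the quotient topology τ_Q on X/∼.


X/∼ = {[84=86], [85], [87=88]}; |τ_Q| = 3.

Equivalence classes: [84=86], [85], [87=88].
Quotient map π: X → X/∼ sends 84 ↦ [84=86], 85 ↦ [85], 86 ↦ [84=86], 87 ↦ [87=88], 88 ↦ [87=88].
For each subset V ⊆ X/∼, compute π^{-1}(V) ⊆ X and check whether π^{-1}(V) ∈ τ. V is open in τ_Q iff π^{-1}(V) ∈ τ.
  V = {}: π^{-1}(V) = ∅ ∈ τ ✓.
  V = {[84=86]}: π^{-1}(V) = {84, 86} ∈ τ ✓.
  V = {[85]}: π^{-1}(V) = {85} ∉ τ ✗.
  V = {[84=86], [85]}: π^{-1}(V) = {84, 85, 86} ∉ τ ✗.
  V = {[87=88]}: π^{-1}(V) = {87, 88} ∉ τ ✗.
  V = {[84=86], [87=88]}: π^{-1}(V) = {84, 86, 87, 88} ∉ τ ✗.
  V = {[85], [87=88]}: π^{-1}(V) = {85, 87, 88} ∉ τ ✗.
  V = {[84=86], [85], [87=88]}: π^{-1}(V) = {84, 85, 86, 87, 88} ∈ τ ✓.
Open sets in the quotient: τ_Q = {{}, {[84=86]}, {[84=86], [85], [87=88]}} (3 elements).


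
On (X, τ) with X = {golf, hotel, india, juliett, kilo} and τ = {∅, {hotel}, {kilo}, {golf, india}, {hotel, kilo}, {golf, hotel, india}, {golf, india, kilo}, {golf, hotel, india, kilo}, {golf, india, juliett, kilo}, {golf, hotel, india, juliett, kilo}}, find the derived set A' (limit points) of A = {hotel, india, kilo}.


A' = {golf, juliett}

For each x ∈ X, list the open sets U ∈ τ with x ∈ U, then check whether U ∩ (A ∖ {x}) ≠ ∅ for every such U.
  x = golf: opens ∋ x are {golf, india}, {golf, hotel, india}, {golf, india, kilo}, {golf, hotel, india, kilo}, {golf, india, juliett, kilo}, {golf, hotel, india, juliett, kilo}; each meets A ∖ {golf}, so x IS a limit point.
  x = hotel: open {hotel} ∋ x has {hotel} ∩ (A ∖ {hotel}) = ∅, so x is NOT a limit point.
  x = india: open {golf, india} ∋ x has {golf, india} ∩ (A ∖ {india}) = ∅, so x is NOT a limit point.
  x = juliett: opens ∋ x are {golf, india, juliett, kilo}, {golf, hotel, india, juliett, kilo}; each meets A ∖ {juliett}, so x IS a limit point.
  x = kilo: open {kilo} ∋ x has {kilo} ∩ (A ∖ {kilo}) = ∅, so x is NOT a limit point.
Collecting: A' = {golf, juliett}.


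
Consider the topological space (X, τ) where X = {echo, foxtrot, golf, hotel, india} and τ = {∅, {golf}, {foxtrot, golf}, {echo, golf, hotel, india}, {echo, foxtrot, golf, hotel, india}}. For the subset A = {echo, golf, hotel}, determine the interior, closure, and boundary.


int(A) = {golf}, cl(A) = {echo, foxtrot, golf, hotel, india}, ∂A = {echo, foxtrot, hotel, india}.

Closed sets in (X, τ) are complements of opens:
  closed(X, τ) = {∅, {foxtrot}, {echo, hotel, india}, {echo, foxtrot, hotel, india}, {echo, foxtrot, golf, hotel, india}}.
int(A) = ⋃ {U ∈ τ : U ⊆ A}. Opens contained in A: ∅, {golf}.
Taking the union of these: int(A) = {golf}.
cl(A) = ⋂ {C closed : A ⊆ C}. Closed sets containing A: {echo, foxtrot, golf, hotel, india}.
Intersecting these: cl(A) = {echo, foxtrot, golf, hotel, india}.
∂A = cl(A) ∖ int(A) = {echo, foxtrot, golf, hotel, india} ∖ {golf} = {echo, foxtrot, hotel, india}.


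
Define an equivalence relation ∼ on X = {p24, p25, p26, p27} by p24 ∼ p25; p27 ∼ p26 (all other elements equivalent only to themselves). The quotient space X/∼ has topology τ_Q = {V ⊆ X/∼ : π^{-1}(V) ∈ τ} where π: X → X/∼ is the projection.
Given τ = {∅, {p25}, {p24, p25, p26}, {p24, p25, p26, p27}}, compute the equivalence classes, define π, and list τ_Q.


X/∼ = {[p24=p25], [p26=p27]}; |τ_Q| = 2.

Equivalence classes: [p24=p25], [p26=p27].
Quotient map π: X → X/∼ sends p24 ↦ [p24=p25], p25 ↦ [p24=p25], p26 ↦ [p26=p27], p27 ↦ [p26=p27].
For each subset V ⊆ X/∼, compute π^{-1}(V) ⊆ X and check whether π^{-1}(V) ∈ τ. V is open in τ_Q iff π^{-1}(V) ∈ τ.
  V = {}: π^{-1}(V) = ∅ ∈ τ ✓.
  V = {[p24=p25]}: π^{-1}(V) = {p24, p25} ∉ τ ✗.
  V = {[p26=p27]}: π^{-1}(V) = {p26, p27} ∉ τ ✗.
  V = {[p24=p25], [p26=p27]}: π^{-1}(V) = {p24, p25, p26, p27} ∈ τ ✓.
Open sets in the quotient: τ_Q = {{}, {[p24=p25], [p26=p27]}} (2 elements).


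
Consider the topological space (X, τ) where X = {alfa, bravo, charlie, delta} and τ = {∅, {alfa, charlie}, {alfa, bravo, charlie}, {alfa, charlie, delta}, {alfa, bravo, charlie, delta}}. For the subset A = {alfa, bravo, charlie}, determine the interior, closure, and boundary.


int(A) = {alfa, bravo, charlie}, cl(A) = {alfa, bravo, charlie, delta}, ∂A = {delta}.

Closed sets in (X, τ) are complements of opens:
  closed(X, τ) = {∅, {bravo}, {delta}, {bravo, delta}, {alfa, bravo, charlie, delta}}.
int(A) = ⋃ {U ∈ τ : U ⊆ A}. Opens contained in A: ∅, {alfa, charlie}, {alfa, bravo, charlie}.
Taking the union of these: int(A) = {alfa, bravo, charlie}.
cl(A) = ⋂ {C closed : A ⊆ C}. Closed sets containing A: {alfa, bravo, charlie, delta}.
Intersecting these: cl(A) = {alfa, bravo, charlie, delta}.
∂A = cl(A) ∖ int(A) = {alfa, bravo, charlie, delta} ∖ {alfa, bravo, charlie} = {delta}.


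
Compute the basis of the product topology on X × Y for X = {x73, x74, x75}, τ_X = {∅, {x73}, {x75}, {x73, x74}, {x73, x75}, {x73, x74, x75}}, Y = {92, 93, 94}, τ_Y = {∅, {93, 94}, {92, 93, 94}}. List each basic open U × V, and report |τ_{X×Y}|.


Basis B = {∅ × ∅, {x73} × {93, 94}, {x75} × {93, 94}, {x73} × {92, 93, 94}, {x75} × {92, 93, 94}, {x73, x74} × {93, 94}, {x73, x75} × {93, 94}, {x73, x74} × {92, 93, 94}, {x73, x75} × {92, 93, 94}, {x73, x74, x75} × {93, 94}, {x73, x74, x75} × {92, 93, 94}}; |τ_{X×Y}| = 18.

Enumerate products U × V with U ∈ τ_X, V ∈ τ_Y (deduplicated):
  ∅ × ∅ = {} (∅)
  {x73} × {93, 94} = {(x73,93), (x73,94)}
  {x75} × {93, 94} = {(x75,93), (x75,94)}
  {x73} × {92, 93, 94} = {(x73,92), (x73,93), (x73,94)}
  {x75} × {92, 93, 94} = {(x75,92), (x75,93), (x75,94)}
  {x73, x74} × {93, 94} = {(x73,93), (x73,94), (x74,93), (x74,94)}
  {x73, x75} × {93, 94} = {(x73,93), (x73,94), (x75,93), (x75,94)}
  {x73, x74} × {92, 93, 94} = {(x73,92), (x73,93), (x73,94), (x74,92), (x74,93), (x74,94)}
  {x73, x75} × {92, 93, 94} = {(x73,92), (x73,93), (x73,94), (x75,92), (x75,93), (x75,94)}
  {x73, x74, x75} × {93, 94} = {(x73,93), (x73,94), (x74,93), (x74,94), (x75,93), (x75,94)}
  {x73, x74, x75} × {92, 93, 94} = {(x73,92), (x73,93), (x73,94), (x74,92), (x74,93), (x74,94), (x75,92), (x75,93), (x75,94)}
These 11 distinct sets form the basis B.
Close under arbitrary unions to get τ_{X×Y}; counting gives |τ_{X×Y}| = 18.


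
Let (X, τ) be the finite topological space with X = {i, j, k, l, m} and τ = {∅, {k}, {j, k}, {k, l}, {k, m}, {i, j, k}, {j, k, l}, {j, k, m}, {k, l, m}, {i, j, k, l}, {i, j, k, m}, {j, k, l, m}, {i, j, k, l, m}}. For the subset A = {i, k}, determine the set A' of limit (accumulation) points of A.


A' = {i, j, l, m}

For each x ∈ X, list the open sets U ∈ τ with x ∈ U, then check whether U ∩ (A ∖ {x}) ≠ ∅ for every such U.
  x = i: opens ∋ x are {i, j, k}, {i, j, k, l}, {i, j, k, m}, {i, j, k, l, m}; each meets A ∖ {i}, so x IS a limit point.
  x = j: opens ∋ x are {j, k}, {i, j, k}, {j, k, l}, {j, k, m}, {i, j, k, l}, {i, j, k, m}, {j, k, l, m}, {i, j, k, l, m}; each meets A ∖ {j}, so x IS a limit point.
  x = k: open {k} ∋ x has {k} ∩ (A ∖ {k}) = ∅, so x is NOT a limit point.
  x = l: opens ∋ x are {k, l}, {j, k, l}, {k, l, m}, {i, j, k, l}, {j, k, l, m}, {i, j, k, l, m}; each meets A ∖ {l}, so x IS a limit point.
  x = m: opens ∋ x are {k, m}, {j, k, m}, {k, l, m}, {i, j, k, m}, {j, k, l, m}, {i, j, k, l, m}; each meets A ∖ {m}, so x IS a limit point.
Collecting: A' = {i, j, l, m}.


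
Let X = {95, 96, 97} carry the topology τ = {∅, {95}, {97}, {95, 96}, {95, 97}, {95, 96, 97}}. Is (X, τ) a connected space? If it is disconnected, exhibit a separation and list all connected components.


(X, τ) is disconnected; components = [{97}, {95, 96}].

Find clopen sets (U ∈ τ with X ∖ U ∈ τ):
  U = ∅, X ∖ U = {95, 96, 97} — both open, so U is clopen.
  U = {97}, X ∖ U = {95, 96} — both open, so U is clopen.
  U = {95, 96}, X ∖ U = {97} — both open, so U is clopen.
  U = {95, 96, 97}, X ∖ U = ∅ — both open, so U is clopen.
Nontrivial clopen(s) exist: e.g. {95, 96}. So (X, τ) is disconnected.
Compute connected components by grouping points that agree on all clopens:
  component: {97}
  component: {95, 96}


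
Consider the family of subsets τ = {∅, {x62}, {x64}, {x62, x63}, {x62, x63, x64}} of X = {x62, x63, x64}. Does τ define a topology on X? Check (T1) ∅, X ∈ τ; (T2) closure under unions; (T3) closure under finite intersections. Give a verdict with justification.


τ is NOT a topology on X.

Axiom (T1): ∅ ∈ τ? Yes; X ∈ τ? Yes.
Axiom (T2/T3): check pairwise unions and intersections of members of τ.
Counterexample for (T2): {x62} ∪ {x64} = {x62, x64} ∉ τ. Therefore τ is NOT a topology.


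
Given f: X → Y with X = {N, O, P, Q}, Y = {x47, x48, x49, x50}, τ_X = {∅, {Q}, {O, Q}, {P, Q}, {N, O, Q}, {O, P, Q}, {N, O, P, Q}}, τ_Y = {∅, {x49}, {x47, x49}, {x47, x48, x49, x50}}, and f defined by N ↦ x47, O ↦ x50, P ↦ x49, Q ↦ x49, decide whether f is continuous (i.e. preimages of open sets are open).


f is NOT continuous.

Compute f^{-1}(U) for each U ∈ τ_Y:
  U = ∅: f^{-1}(U) = ∅ ∈ τ_X ✓.
  U = {x49}: f^{-1}(U) = {P, Q} ∈ τ_X ✓.
  U = {x47, x49}: f^{-1}(U) = {N, P, Q} ∉ τ_X ✗.
  U = {x47, x48, x49, x50}: f^{-1}(U) = {N, O, P, Q} ∈ τ_X ✓.
Found U = {x47, x49} with f^{-1}(U) = {N, P, Q} not in τ_X. Therefore f is NOT continuous.


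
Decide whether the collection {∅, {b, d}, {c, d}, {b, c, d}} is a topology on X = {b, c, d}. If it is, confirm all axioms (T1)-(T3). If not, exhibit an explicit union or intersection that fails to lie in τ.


τ is NOT a topology on X.

Axiom (T1): ∅ ∈ τ? Yes; X ∈ τ? Yes.
Axiom (T2/T3): check pairwise unions and intersections of members of τ.
Counterexample for (T3): {b, d} ∩ {c, d} = {d} ∉ τ. Therefore τ is NOT a topology.


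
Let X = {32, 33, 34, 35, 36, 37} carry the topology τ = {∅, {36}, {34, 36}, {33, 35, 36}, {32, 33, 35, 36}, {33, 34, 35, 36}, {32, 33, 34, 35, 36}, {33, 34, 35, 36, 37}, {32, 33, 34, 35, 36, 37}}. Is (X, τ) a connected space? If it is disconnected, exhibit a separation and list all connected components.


(X, τ) is connected.

Find clopen sets (U ∈ τ with X ∖ U ∈ τ):
  U = ∅, X ∖ U = {32, 33, 34, 35, 36, 37} — both open, so U is clopen.
  U = {32, 33, 34, 35, 36, 37}, X ∖ U = ∅ — both open, so U is clopen.
Only trivial clopens (∅ and X) exist, so (X, τ) is connected.
Compute connected components by grouping points that agree on all clopens:
  component: {32, 33, 34, 35, 36, 37}


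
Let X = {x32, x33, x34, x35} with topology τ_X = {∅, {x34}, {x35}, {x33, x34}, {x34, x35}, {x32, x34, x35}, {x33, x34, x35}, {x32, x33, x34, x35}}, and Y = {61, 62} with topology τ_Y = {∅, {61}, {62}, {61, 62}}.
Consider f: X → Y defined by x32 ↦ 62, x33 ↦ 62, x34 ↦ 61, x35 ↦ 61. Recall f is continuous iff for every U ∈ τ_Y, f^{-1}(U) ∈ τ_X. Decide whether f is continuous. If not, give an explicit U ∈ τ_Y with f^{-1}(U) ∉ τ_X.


f is NOT continuous.

Compute f^{-1}(U) for each U ∈ τ_Y:
  U = ∅: f^{-1}(U) = ∅ ∈ τ_X ✓.
  U = {61}: f^{-1}(U) = {x34, x35} ∈ τ_X ✓.
  U = {62}: f^{-1}(U) = {x32, x33} ∉ τ_X ✗.
  U = {61, 62}: f^{-1}(U) = {x32, x33, x34, x35} ∈ τ_X ✓.
Found U = {62} with f^{-1}(U) = {x32, x33} not in τ_X. Therefore f is NOT continuous.


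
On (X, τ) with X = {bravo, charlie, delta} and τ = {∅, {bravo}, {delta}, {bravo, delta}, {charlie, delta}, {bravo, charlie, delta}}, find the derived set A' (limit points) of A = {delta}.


A' = {charlie}

For each x ∈ X, list the open sets U ∈ τ with x ∈ U, then check whether U ∩ (A ∖ {x}) ≠ ∅ for every such U.
  x = bravo: open {bravo} ∋ x has {bravo} ∩ (A ∖ {bravo}) = ∅, so x is NOT a limit point.
  x = charlie: opens ∋ x are {charlie, delta}, {bravo, charlie, delta}; each meets A ∖ {charlie}, so x IS a limit point.
  x = delta: open {delta} ∋ x has {delta} ∩ (A ∖ {delta}) = ∅, so x is NOT a limit point.
Collecting: A' = {charlie}.


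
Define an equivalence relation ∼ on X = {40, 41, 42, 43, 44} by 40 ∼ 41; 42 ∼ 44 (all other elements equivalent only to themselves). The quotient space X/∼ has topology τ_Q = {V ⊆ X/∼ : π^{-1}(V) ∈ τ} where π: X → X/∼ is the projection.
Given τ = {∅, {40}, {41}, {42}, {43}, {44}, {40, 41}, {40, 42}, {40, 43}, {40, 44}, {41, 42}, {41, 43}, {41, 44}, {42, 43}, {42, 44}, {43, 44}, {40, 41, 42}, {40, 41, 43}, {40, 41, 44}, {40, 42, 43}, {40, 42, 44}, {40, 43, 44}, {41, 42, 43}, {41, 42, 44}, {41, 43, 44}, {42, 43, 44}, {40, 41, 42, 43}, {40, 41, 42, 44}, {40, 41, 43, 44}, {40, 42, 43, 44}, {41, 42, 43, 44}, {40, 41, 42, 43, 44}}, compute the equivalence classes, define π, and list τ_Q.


X/∼ = {[40=41], [42=44], [43]}; |τ_Q| = 8.

Equivalence classes: [40=41], [42=44], [43].
Quotient map π: X → X/∼ sends 40 ↦ [40=41], 41 ↦ [40=41], 42 ↦ [42=44], 43 ↦ [43], 44 ↦ [42=44].
For each subset V ⊆ X/∼, compute π^{-1}(V) ⊆ X and check whether π^{-1}(V) ∈ τ. V is open in τ_Q iff π^{-1}(V) ∈ τ.
  V = {}: π^{-1}(V) = ∅ ∈ τ ✓.
  V = {[40=41]}: π^{-1}(V) = {40, 41} ∈ τ ✓.
  V = {[42=44]}: π^{-1}(V) = {42, 44} ∈ τ ✓.
  V = {[40=41], [42=44]}: π^{-1}(V) = {40, 41, 42, 44} ∈ τ ✓.
  V = {[43]}: π^{-1}(V) = {43} ∈ τ ✓.
  V = {[40=41], [43]}: π^{-1}(V) = {40, 41, 43} ∈ τ ✓.
  V = {[42=44], [43]}: π^{-1}(V) = {42, 43, 44} ∈ τ ✓.
  V = {[40=41], [42=44], [43]}: π^{-1}(V) = {40, 41, 42, 43, 44} ∈ τ ✓.
Open sets in the quotient: τ_Q = {{}, {[40=41]}, {[42=44]}, {[40=41], [42=44]}, {[43]}, {[40=41], [43]}, {[42=44], [43]}, {[40=41], [42=44], [43]}} (8 elements).


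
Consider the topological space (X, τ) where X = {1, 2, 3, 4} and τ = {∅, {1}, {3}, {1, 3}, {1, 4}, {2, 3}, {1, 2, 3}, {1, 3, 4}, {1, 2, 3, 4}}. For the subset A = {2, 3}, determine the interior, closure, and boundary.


int(A) = {2, 3}, cl(A) = {2, 3}, ∂A = ∅.

Closed sets in (X, τ) are complements of opens:
  closed(X, τ) = {∅, {2}, {4}, {1, 4}, {2, 3}, {2, 4}, {1, 2, 4}, {2, 3, 4}, {1, 2, 3, 4}}.
int(A) = ⋃ {U ∈ τ : U ⊆ A}. Opens contained in A: ∅, {3}, {2, 3}.
Taking the union of these: int(A) = {2, 3}.
cl(A) = ⋂ {C closed : A ⊆ C}. Closed sets containing A: {2, 3}, {2, 3, 4}, {1, 2, 3, 4}.
Intersecting these: cl(A) = {2, 3}.
∂A = cl(A) ∖ int(A) = {2, 3} ∖ {2, 3} = ∅.


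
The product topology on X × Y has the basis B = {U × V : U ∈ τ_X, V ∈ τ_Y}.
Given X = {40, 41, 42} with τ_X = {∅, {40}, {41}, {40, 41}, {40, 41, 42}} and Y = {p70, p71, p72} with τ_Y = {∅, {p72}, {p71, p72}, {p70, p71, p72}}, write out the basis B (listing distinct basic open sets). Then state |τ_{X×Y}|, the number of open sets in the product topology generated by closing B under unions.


Basis B = {∅ × ∅, {40} × {p72}, {41} × {p72}, {40} × {p71, p72}, {40, 41} × {p72}, {41} × {p71, p72}, {40} × {p70, p71, p72}, {40, 41, 42} × {p72}, {41} × {p70, p71, p72}, {40, 41} × {p71, p72}, {40, 41} × {p70, p71, p72}, {40, 41, 42} × {p71, p72}, {40, 41, 42} × {p70, p71, p72}}; |τ_{X×Y}| = 30.

Enumerate products U × V with U ∈ τ_X, V ∈ τ_Y (deduplicated):
  ∅ × ∅ = {} (∅)
  {40} × {p72} = {(40,p72)}
  {41} × {p72} = {(41,p72)}
  {40} × {p71, p72} = {(40,p71), (40,p72)}
  {40, 41} × {p72} = {(40,p72), (41,p72)}
  {41} × {p71, p72} = {(41,p71), (41,p72)}
  {40} × {p70, p71, p72} = {(40,p70), (40,p71), (40,p72)}
  {40, 41, 42} × {p72} = {(40,p72), (41,p72), (42,p72)}
  {41} × {p70, p71, p72} = {(41,p70), (41,p71), (41,p72)}
  {40, 41} × {p71, p72} = {(40,p71), (40,p72), (41,p71), (41,p72)}
  {40, 41} × {p70, p71, p72} = {(40,p70), (40,p71), (40,p72), (41,p70), (41,p71), (41,p72)}
  {40, 41, 42} × {p71, p72} = {(40,p71), (40,p72), (41,p71), (41,p72), (42,p71), (42,p72)}
  {40, 41, 42} × {p70, p71, p72} = {(40,p70), (40,p71), (40,p72), (41,p70), (41,p71), (41,p72), (42,p70), (42,p71), (42,p72)}
These 13 distinct sets form the basis B.
Close under arbitrary unions to get τ_{X×Y}; counting gives |τ_{X×Y}| = 30.


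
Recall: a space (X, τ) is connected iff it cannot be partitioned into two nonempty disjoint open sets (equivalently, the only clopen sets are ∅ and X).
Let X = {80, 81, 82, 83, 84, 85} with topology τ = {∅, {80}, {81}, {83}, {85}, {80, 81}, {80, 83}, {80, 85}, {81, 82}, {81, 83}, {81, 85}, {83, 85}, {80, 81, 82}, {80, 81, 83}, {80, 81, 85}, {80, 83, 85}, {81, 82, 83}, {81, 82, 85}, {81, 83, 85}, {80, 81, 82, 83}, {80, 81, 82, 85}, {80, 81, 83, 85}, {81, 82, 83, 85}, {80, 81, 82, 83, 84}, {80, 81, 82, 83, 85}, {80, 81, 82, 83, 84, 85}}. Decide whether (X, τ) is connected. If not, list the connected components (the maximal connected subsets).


(X, τ) is disconnected; components = [{85}, {80, 81, 82, 83, 84}].

Find clopen sets (U ∈ τ with X ∖ U ∈ τ):
  U = ∅, X ∖ U = {80, 81, 82, 83, 84, 85} — both open, so U is clopen.
  U = {85}, X ∖ U = {80, 81, 82, 83, 84} — both open, so U is clopen.
  U = {80, 81, 82, 83, 84}, X ∖ U = {85} — both open, so U is clopen.
  U = {80, 81, 82, 83, 84, 85}, X ∖ U = ∅ — both open, so U is clopen.
Nontrivial clopen(s) exist: e.g. {80, 81, 82, 83, 84}. So (X, τ) is disconnected.
Compute connected components by grouping points that agree on all clopens:
  component: {85}
  component: {80, 81, 82, 83, 84}


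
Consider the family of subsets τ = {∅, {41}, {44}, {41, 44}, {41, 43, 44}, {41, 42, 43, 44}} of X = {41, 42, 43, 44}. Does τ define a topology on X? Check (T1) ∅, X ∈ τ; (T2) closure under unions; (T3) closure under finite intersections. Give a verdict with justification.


τ IS a topology on X.

Axiom (T1): ∅ ∈ τ? Yes; X ∈ τ? Yes.
Axiom (T2/T3): check pairwise unions and intersections of members of τ.
All pairwise intersections and unions checked — each lies in τ. Therefore τ satisfies (T1), (T2), (T3): it IS a topology on X.


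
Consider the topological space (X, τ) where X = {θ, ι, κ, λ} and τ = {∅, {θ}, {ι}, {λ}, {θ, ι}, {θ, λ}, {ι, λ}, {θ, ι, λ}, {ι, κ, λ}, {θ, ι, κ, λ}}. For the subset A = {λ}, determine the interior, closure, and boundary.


int(A) = {λ}, cl(A) = {κ, λ}, ∂A = {κ}.

Closed sets in (X, τ) are complements of opens:
  closed(X, τ) = {∅, {θ}, {κ}, {θ, κ}, {ι, κ}, {κ, λ}, {θ, ι, κ}, {θ, κ, λ}, {ι, κ, λ}, {θ, ι, κ, λ}}.
int(A) = ⋃ {U ∈ τ : U ⊆ A}. Opens contained in A: ∅, {λ}.
Taking the union of these: int(A) = {λ}.
cl(A) = ⋂ {C closed : A ⊆ C}. Closed sets containing A: {κ, λ}, {θ, κ, λ}, {ι, κ, λ}, {θ, ι, κ, λ}.
Intersecting these: cl(A) = {κ, λ}.
∂A = cl(A) ∖ int(A) = {κ, λ} ∖ {λ} = {κ}.
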